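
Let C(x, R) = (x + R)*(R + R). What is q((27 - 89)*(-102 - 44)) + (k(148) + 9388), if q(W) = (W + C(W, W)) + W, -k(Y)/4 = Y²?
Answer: 327694692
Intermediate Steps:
C(x, R) = 2*R*(R + x) (C(x, R) = (R + x)*(2*R) = 2*R*(R + x))
k(Y) = -4*Y²
q(W) = 2*W + 4*W² (q(W) = (W + 2*W*(W + W)) + W = (W + 2*W*(2*W)) + W = (W + 4*W²) + W = 2*W + 4*W²)
q((27 - 89)*(-102 - 44)) + (k(148) + 9388) = 2*((27 - 89)*(-102 - 44))*(1 + 2*((27 - 89)*(-102 - 44))) + (-4*148² + 9388) = 2*(-62*(-146))*(1 + 2*(-62*(-146))) + (-4*21904 + 9388) = 2*9052*(1 + 2*9052) + (-87616 + 9388) = 2*9052*(1 + 18104) - 78228 = 2*9052*18105 - 78228 = 327772920 - 78228 = 327694692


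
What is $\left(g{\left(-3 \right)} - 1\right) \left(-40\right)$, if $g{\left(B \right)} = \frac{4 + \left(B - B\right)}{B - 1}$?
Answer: $80$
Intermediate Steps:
$g{\left(B \right)} = \frac{4}{-1 + B}$ ($g{\left(B \right)} = \frac{4 + 0}{-1 + B} = \frac{4}{-1 + B}$)
$\left(g{\left(-3 \right)} - 1\right) \left(-40\right) = \left(\frac{4}{-1 - 3} - 1\right) \left(-40\right) = \left(\frac{4}{-4} - 1\right) \left(-40\right) = \left(4 \left(- \frac{1}{4}\right) - 1\right) \left(-40\right) = \left(-1 - 1\right) \left(-40\right) = \left(-2\right) \left(-40\right) = 80$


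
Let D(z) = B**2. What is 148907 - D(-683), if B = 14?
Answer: 148711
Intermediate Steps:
D(z) = 196 (D(z) = 14**2 = 196)
148907 - D(-683) = 148907 - 1*196 = 148907 - 196 = 148711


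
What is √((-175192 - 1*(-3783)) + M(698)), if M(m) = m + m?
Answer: I*√170013 ≈ 412.33*I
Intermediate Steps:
M(m) = 2*m
√((-175192 - 1*(-3783)) + M(698)) = √((-175192 - 1*(-3783)) + 2*698) = √((-175192 + 3783) + 1396) = √(-171409 + 1396) = √(-170013) = I*√170013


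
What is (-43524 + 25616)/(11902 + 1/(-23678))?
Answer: -424025624/281815555 ≈ -1.5046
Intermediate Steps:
(-43524 + 25616)/(11902 + 1/(-23678)) = -17908/(11902 - 1/23678) = -17908/281815555/23678 = -17908*23678/281815555 = -424025624/281815555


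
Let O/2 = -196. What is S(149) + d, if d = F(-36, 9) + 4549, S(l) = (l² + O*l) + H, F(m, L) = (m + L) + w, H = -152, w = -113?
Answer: -31950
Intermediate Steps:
O = -392 (O = 2*(-196) = -392)
F(m, L) = -113 + L + m (F(m, L) = (m + L) - 113 = (L + m) - 113 = -113 + L + m)
S(l) = -152 + l² - 392*l (S(l) = (l² - 392*l) - 152 = -152 + l² - 392*l)
d = 4409 (d = (-113 + 9 - 36) + 4549 = -140 + 4549 = 4409)
S(149) + d = (-152 + 149² - 392*149) + 4409 = (-152 + 22201 - 58408) + 4409 = -36359 + 4409 = -31950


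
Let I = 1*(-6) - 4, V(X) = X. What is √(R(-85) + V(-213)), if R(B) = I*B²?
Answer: I*√72463 ≈ 269.19*I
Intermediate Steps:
I = -10 (I = -6 - 4 = -10)
R(B) = -10*B²
√(R(-85) + V(-213)) = √(-10*(-85)² - 213) = √(-10*7225 - 213) = √(-72250 - 213) = √(-72463) = I*√72463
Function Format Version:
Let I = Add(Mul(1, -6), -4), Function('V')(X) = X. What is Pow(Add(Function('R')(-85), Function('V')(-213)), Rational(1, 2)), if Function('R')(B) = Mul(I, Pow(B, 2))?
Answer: Mul(I, Pow(72463, Rational(1, 2))) ≈ Mul(269.19, I)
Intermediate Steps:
I = -10 (I = Add(-6, -4) = -10)
Function('R')(B) = Mul(-10, Pow(B, 2))
Pow(Add(Function('R')(-85), Function('V')(-213)), Rational(1, 2)) = Pow(Add(Mul(-10, Pow(-85, 2)), -213), Rational(1, 2)) = Pow(Add(Mul(-10, 7225), -213), Rational(1, 2)) = Pow(Add(-72250, -213), Rational(1, 2)) = Pow(-72463, Rational(1, 2)) = Mul(I, Pow(72463, Rational(1, 2)))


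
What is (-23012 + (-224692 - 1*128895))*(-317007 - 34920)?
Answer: 132535356273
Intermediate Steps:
(-23012 + (-224692 - 1*128895))*(-317007 - 34920) = (-23012 + (-224692 - 128895))*(-351927) = (-23012 - 353587)*(-351927) = -376599*(-351927) = 132535356273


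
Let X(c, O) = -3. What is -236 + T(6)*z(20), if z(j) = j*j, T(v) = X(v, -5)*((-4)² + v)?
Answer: -26636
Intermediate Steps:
T(v) = -48 - 3*v (T(v) = -3*((-4)² + v) = -3*(16 + v) = -48 - 3*v)
z(j) = j²
-236 + T(6)*z(20) = -236 + (-48 - 3*6)*20² = -236 + (-48 - 18)*400 = -236 - 66*400 = -236 - 26400 = -26636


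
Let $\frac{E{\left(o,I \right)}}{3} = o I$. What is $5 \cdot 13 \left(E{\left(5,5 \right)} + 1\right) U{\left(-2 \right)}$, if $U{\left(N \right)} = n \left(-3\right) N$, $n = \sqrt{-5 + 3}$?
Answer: $29640 i \sqrt{2} \approx 41917.0 i$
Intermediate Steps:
$E{\left(o,I \right)} = 3 I o$ ($E{\left(o,I \right)} = 3 o I = 3 I o$)
$n = i \sqrt{2}$ ($n = \sqrt{-2} = i \sqrt{2} \approx 1.4142 i$)
$U{\left(N \right)} = - 3 i N \sqrt{2}$ ($U{\left(N \right)} = i \sqrt{2} \left(-3\right) N = - 3 i \sqrt{2} N = - 3 i N \sqrt{2}$)
$5 \cdot 13 \left(E{\left(5,5 \right)} + 1\right) U{\left(-2 \right)} = 5 \cdot 13 \left(3 \cdot 5 \cdot 5 + 1\right) \left(\left(-3\right) i \left(-2\right) \sqrt{2}\right) = 65 \left(75 + 1\right) 6 i \sqrt{2} = 65 \cdot 76 \cdot 6 i \sqrt{2} = 65 \cdot 456 i \sqrt{2} = 29640 i \sqrt{2}$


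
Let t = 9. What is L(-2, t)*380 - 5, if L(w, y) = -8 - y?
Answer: -6465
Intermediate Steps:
L(-2, t)*380 - 5 = (-8 - 1*9)*380 - 5 = (-8 - 9)*380 - 5 = -17*380 - 5 = -6460 - 5 = -6465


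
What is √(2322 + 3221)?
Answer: √5543 ≈ 74.451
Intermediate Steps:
√(2322 + 3221) = √5543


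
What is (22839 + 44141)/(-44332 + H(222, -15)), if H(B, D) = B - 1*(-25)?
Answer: -13396/8817 ≈ -1.5193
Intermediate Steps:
H(B, D) = 25 + B (H(B, D) = B + 25 = 25 + B)
(22839 + 44141)/(-44332 + H(222, -15)) = (22839 + 44141)/(-44332 + (25 + 222)) = 66980/(-44332 + 247) = 66980/(-44085) = 66980*(-1/44085) = -13396/8817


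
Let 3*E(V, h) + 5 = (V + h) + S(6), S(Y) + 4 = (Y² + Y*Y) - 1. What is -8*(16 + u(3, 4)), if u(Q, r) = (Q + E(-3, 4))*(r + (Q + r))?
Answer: -2240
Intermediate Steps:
S(Y) = -5 + 2*Y² (S(Y) = -4 + ((Y² + Y*Y) - 1) = -4 + ((Y² + Y²) - 1) = -4 + (2*Y² - 1) = -4 + (-1 + 2*Y²) = -5 + 2*Y²)
E(V, h) = 62/3 + V/3 + h/3 (E(V, h) = -5/3 + ((V + h) + (-5 + 2*6²))/3 = -5/3 + ((V + h) + (-5 + 2*36))/3 = -5/3 + ((V + h) + (-5 + 72))/3 = -5/3 + ((V + h) + 67)/3 = -5/3 + (67 + V + h)/3 = -5/3 + (67/3 + V/3 + h/3) = 62/3 + V/3 + h/3)
u(Q, r) = (21 + Q)*(Q + 2*r) (u(Q, r) = (Q + (62/3 + (⅓)*(-3) + (⅓)*4))*(r + (Q + r)) = (Q + (62/3 - 1 + 4/3))*(Q + 2*r) = (Q + 21)*(Q + 2*r) = (21 + Q)*(Q + 2*r))
-8*(16 + u(3, 4)) = -8*(16 + (3² + 21*3 + 42*4 + 2*3*4)) = -8*(16 + (9 + 63 + 168 + 24)) = -8*(16 + 264) = -8*280 = -2240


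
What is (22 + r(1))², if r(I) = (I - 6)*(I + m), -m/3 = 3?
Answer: 3844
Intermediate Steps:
m = -9 (m = -3*3 = -9)
r(I) = (-9 + I)*(-6 + I) (r(I) = (I - 6)*(I - 9) = (-6 + I)*(-9 + I) = (-9 + I)*(-6 + I))
(22 + r(1))² = (22 + (54 + 1² - 15*1))² = (22 + (54 + 1 - 15))² = (22 + 40)² = 62² = 3844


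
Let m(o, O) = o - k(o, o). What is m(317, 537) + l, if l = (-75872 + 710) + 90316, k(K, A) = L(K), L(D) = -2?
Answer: 15473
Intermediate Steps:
k(K, A) = -2
m(o, O) = 2 + o (m(o, O) = o - 1*(-2) = o + 2 = 2 + o)
l = 15154 (l = -75162 + 90316 = 15154)
m(317, 537) + l = (2 + 317) + 15154 = 319 + 15154 = 15473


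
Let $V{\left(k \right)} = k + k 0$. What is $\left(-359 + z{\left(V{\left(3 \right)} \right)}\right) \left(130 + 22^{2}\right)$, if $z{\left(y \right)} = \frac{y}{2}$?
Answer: $-219505$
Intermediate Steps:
$V{\left(k \right)} = k$ ($V{\left(k \right)} = k + 0 = k$)
$z{\left(y \right)} = \frac{y}{2}$ ($z{\left(y \right)} = y \frac{1}{2} = \frac{y}{2}$)
$\left(-359 + z{\left(V{\left(3 \right)} \right)}\right) \left(130 + 22^{2}\right) = \left(-359 + \frac{1}{2} \cdot 3\right) \left(130 + 22^{2}\right) = \left(-359 + \frac{3}{2}\right) \left(130 + 484\right) = \left(- \frac{715}{2}\right) 614 = -219505$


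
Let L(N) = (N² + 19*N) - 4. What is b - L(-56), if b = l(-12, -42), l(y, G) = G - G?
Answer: -2068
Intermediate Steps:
L(N) = -4 + N² + 19*N
l(y, G) = 0
b = 0
b - L(-56) = 0 - (-4 + (-56)² + 19*(-56)) = 0 - (-4 + 3136 - 1064) = 0 - 1*2068 = 0 - 2068 = -2068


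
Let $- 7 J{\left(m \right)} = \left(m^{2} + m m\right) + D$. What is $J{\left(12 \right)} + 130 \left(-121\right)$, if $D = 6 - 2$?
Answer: $- \frac{110402}{7} \approx -15772.0$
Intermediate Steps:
$D = 4$ ($D = 6 - 2 = 4$)
$J{\left(m \right)} = - \frac{4}{7} - \frac{2 m^{2}}{7}$ ($J{\left(m \right)} = - \frac{\left(m^{2} + m m\right) + 4}{7} = - \frac{\left(m^{2} + m^{2}\right) + 4}{7} = - \frac{2 m^{2} + 4}{7} = - \frac{4 + 2 m^{2}}{7} = - \frac{4}{7} - \frac{2 m^{2}}{7}$)
$J{\left(12 \right)} + 130 \left(-121\right) = \left(- \frac{4}{7} - \frac{2 \cdot 12^{2}}{7}\right) + 130 \left(-121\right) = \left(- \frac{4}{7} - \frac{288}{7}\right) - 15730 = - \frac{292}{7} - 15730 = - \frac{110402}{7}$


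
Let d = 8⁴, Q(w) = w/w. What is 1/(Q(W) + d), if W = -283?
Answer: 1/4097 ≈ 0.00024408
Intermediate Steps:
Q(w) = 1
d = 4096
1/(Q(W) + d) = 1/(1 + 4096) = 1/4097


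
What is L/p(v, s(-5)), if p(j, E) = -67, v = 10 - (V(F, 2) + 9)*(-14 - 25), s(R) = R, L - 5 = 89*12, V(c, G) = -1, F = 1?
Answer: -1073/67 ≈ -16.015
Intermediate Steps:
L = 1073 (L = 5 + 89*12 = 5 + 1068 = 1073)
v = 322 (v = 10 - (-1 + 9)*(-14 - 25) = 10 - 8*(-39) = 10 - 1*(-312) = 10 + 312 = 322)
L/p(v, s(-5)) = 1073/(-67) = 1073*(-1/67) = -1073/67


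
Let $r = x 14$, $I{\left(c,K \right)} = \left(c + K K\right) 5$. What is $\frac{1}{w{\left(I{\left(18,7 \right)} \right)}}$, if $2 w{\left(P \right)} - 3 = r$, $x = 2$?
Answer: $\frac{2}{31} \approx 0.064516$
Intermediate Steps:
$I{\left(c,K \right)} = 5 c + 5 K^{2}$ ($I{\left(c,K \right)} = \left(c + K^{2}\right) 5 = 5 c + 5 K^{2}$)
$r = 28$ ($r = 2 \cdot 14 = 28$)
$w{\left(P \right)} = \frac{31}{2}$ ($w{\left(P \right)} = \frac{3}{2} + \frac{1}{2} \cdot 28 = \frac{3}{2} + 14 = \frac{31}{2}$)
$\frac{1}{w{\left(I{\left(18,7 \right)} \right)}} = \frac{1}{\frac{31}{2}} = \frac{2}{31}$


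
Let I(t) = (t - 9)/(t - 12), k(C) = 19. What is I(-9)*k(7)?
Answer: 114/7 ≈ 16.286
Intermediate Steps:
I(t) = (-9 + t)/(-12 + t)
I(-9)*k(7) = ((-9 - 9)/(-12 - 9))*19 = (-18/(-21))*19 = -1/21*(-18)*19 = (6/7)*19 = 114/7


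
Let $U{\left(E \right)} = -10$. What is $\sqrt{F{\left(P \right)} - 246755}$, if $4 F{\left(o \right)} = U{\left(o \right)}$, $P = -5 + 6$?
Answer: $\frac{3 i \sqrt{109670}}{2} \approx 496.75 i$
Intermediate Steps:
$P = 1$
$F{\left(o \right)} = - \frac{5}{2}$ ($F{\left(o \right)} = \frac{1}{4} \left(-10\right) = - \frac{5}{2}$)
$\sqrt{F{\left(P \right)} - 246755} = \sqrt{- \frac{5}{2} - 246755} = \sqrt{- \frac{493515}{2}} = \frac{3 i \sqrt{109670}}{2}$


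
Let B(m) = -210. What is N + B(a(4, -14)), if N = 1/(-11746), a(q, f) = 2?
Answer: -2466661/11746 ≈ -210.00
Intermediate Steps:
N = -1/11746 ≈ -8.5135e-5
N + B(a(4, -14)) = -1/11746 - 210 = -2466661/11746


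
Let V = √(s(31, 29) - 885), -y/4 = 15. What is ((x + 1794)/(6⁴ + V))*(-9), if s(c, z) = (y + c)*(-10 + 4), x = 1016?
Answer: -3641760/186703 + 8430*I*√79/186703 ≈ -19.506 + 0.40132*I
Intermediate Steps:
y = -60 (y = -4*15 = -60)
s(c, z) = 360 - 6*c (s(c, z) = (-60 + c)*(-10 + 4) = (-60 + c)*(-6) = 360 - 6*c)
V = 3*I*√79 (V = √((360 - 6*31) - 885) = √((360 - 186) - 885) = √(174 - 885) = √(-711) = 3*I*√79 ≈ 26.665*I)
((x + 1794)/(6⁴ + V))*(-9) = ((1016 + 1794)/(6⁴ + 3*I*√79))*(-9) = (2810/(1296 + 3*I*√79))*(-9) = -25290/(1296 + 3*I*√79)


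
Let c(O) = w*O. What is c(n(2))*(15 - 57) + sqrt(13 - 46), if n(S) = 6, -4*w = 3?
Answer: 189 + I*sqrt(33) ≈ 189.0 + 5.7446*I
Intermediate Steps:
w = -3/4 (w = -1/4*3 = -3/4 ≈ -0.75000)
c(O) = -3*O/4
c(n(2))*(15 - 57) + sqrt(13 - 46) = (-3/4*6)*(15 - 57) + sqrt(13 - 46) = -9/2*(-42) + sqrt(-33) = 189 + I*sqrt(33)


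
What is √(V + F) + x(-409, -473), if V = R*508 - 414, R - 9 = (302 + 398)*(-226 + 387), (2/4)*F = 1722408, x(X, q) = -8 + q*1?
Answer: -481 + √60700574 ≈ 7310.1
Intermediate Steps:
x(X, q) = -8 + q
F = 3444816 (F = 2*1722408 = 3444816)
R = 112709 (R = 9 + (302 + 398)*(-226 + 387) = 9 + 700*161 = 9 + 112700 = 112709)
V = 57255758 (V = 112709*508 - 414 = 57256172 - 414 = 57255758)
√(V + F) + x(-409, -473) = √(57255758 + 3444816) + (-8 - 473) = √60700574 - 481 = -481 + √60700574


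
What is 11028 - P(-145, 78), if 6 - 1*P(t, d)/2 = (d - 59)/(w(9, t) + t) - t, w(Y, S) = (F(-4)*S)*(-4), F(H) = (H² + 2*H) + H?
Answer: 24590588/2175 ≈ 11306.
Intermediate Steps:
F(H) = H² + 3*H
w(Y, S) = -16*S (w(Y, S) = ((-4*(3 - 4))*S)*(-4) = ((-4*(-1))*S)*(-4) = (4*S)*(-4) = -16*S)
P(t, d) = 12 + 2*t + 2*(-59 + d)/(15*t) (P(t, d) = 12 - 2*((d - 59)/(-16*t + t) - t) = 12 - 2*((-59 + d)/((-15*t)) - t) = 12 - 2*((-59 + d)*(-1/(15*t)) - t) = 12 - 2*(-(-59 + d)/(15*t) - t) = 12 - 2*(-t - (-59 + d)/(15*t)) = 12 + (2*t + 2*(-59 + d)/(15*t)) = 12 + 2*t + 2*(-59 + d)/(15*t))
11028 - P(-145, 78) = 11028 - 2*(-59 + 78 + 15*(-145)² + 90*(-145))/(15*(-145)) = 11028 - 2*(-1)*(-59 + 78 + 15*21025 - 13050)/(15*145) = 11028 - 2*(-1)*(-59 + 78 + 315375 - 13050)/(15*145) = 11028 - 2*(-1)*302344/(15*145) = 11028 - 1*(-604688/2175) = 11028 + 604688/2175 = 24590588/2175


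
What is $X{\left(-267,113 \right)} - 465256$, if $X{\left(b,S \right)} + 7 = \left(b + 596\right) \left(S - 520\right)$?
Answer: $-599166$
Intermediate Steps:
$X{\left(b,S \right)} = -7 + \left(-520 + S\right) \left(596 + b\right)$ ($X{\left(b,S \right)} = -7 + \left(b + 596\right) \left(S - 520\right) = -7 + \left(596 + b\right) \left(-520 + S\right) = -7 + \left(-520 + S\right) \left(596 + b\right)$)
$X{\left(-267,113 \right)} - 465256 = \left(-309927 - -138840 + 596 \cdot 113 + 113 \left(-267\right)\right) - 465256 = \left(-309927 + 138840 + 67348 - 30171\right) - 465256 = -133910 - 465256 = -599166$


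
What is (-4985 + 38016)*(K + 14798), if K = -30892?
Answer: -531600914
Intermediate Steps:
(-4985 + 38016)*(K + 14798) = (-4985 + 38016)*(-30892 + 14798) = 33031*(-16094) = -531600914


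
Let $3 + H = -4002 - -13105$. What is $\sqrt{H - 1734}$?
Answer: $\sqrt{7366} \approx 85.825$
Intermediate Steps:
$H = 9100$ ($H = -3 - -9103 = -3 + \left(-4002 + 13105\right) = -3 + 9103 = 9100$)
$\sqrt{H - 1734} = \sqrt{9100 - 1734} = \sqrt{7366}$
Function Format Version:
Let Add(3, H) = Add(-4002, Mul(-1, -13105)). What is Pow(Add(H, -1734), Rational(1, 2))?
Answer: Pow(7366, Rational(1, 2)) ≈ 85.825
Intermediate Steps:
H = 9100 (H = Add(-3, Add(-4002, Mul(-1, -13105))) = Add(-3, Add(-4002, 13105)) = Add(-3, 9103) = 9100)
Pow(Add(H, -1734), Rational(1, 2)) = Pow(Add(9100, -1734), Rational(1, 2)) = Pow(7366, Rational(1, 2))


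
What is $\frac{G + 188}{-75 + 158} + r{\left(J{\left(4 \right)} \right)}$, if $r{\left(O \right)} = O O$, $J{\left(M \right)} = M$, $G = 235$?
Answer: $\frac{1751}{83} \approx 21.096$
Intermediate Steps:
$r{\left(O \right)} = O^{2}$
$\frac{G + 188}{-75 + 158} + r{\left(J{\left(4 \right)} \right)} = \frac{235 + 188}{-75 + 158} + 4^{2} = \frac{423}{83} + 16 = \frac{1751}{83}$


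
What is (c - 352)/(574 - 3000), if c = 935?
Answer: -583/2426 ≈ -0.24031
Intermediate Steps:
(c - 352)/(574 - 3000) = (935 - 352)/(574 - 3000) = 583/(-2426) = 583*(-1/2426) = -583/2426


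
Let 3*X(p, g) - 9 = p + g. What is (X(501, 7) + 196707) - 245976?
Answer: -147290/3 ≈ -49097.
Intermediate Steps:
X(p, g) = 3 + g/3 + p/3 (X(p, g) = 3 + (p + g)/3 = 3 + (g + p)/3 = 3 + (g/3 + p/3) = 3 + g/3 + p/3)
(X(501, 7) + 196707) - 245976 = ((3 + (⅓)*7 + (⅓)*501) + 196707) - 245976 = ((3 + 7/3 + 167) + 196707) - 245976 = (517/3 + 196707) - 245976 = 590638/3 - 245976 = -147290/3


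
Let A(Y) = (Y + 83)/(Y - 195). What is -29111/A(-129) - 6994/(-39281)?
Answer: -185248328080/903463 ≈ -2.0504e+5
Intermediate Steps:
A(Y) = (83 + Y)/(-195 + Y)
-29111/A(-129) - 6994/(-39281) = -29111*(-195 - 129)/(83 - 129) - 6994/(-39281) = -29111/(-46/(-324)) - 6994*(-1/39281) = -29111/((-1/324*(-46))) + 6994/39281 = -29111/23/162 + 6994/39281 = -29111*162/23 + 6994/39281 = -4715982/23 + 6994/39281 = -185248328080/903463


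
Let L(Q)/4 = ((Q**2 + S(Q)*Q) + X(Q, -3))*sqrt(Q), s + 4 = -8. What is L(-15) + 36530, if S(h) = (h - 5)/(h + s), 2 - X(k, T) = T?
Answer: 36530 + 7880*I*sqrt(15)/9 ≈ 36530.0 + 3391.0*I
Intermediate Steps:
s = -12 (s = -4 - 8 = -12)
X(k, T) = 2 - T
S(h) = (-5 + h)/(-12 + h) (S(h) = (h - 5)/(h - 12) = (-5 + h)/(-12 + h))
L(Q) = 4*sqrt(Q)*(5 + Q**2 + Q*(-5 + Q)/(-12 + Q)) (L(Q) = 4*(((Q**2 + ((-5 + Q)/(-12 + Q))*Q) + (2 - 1*(-3)))*sqrt(Q)) = 4*(((Q**2 + Q*(-5 + Q)/(-12 + Q)) + (2 + 3))*sqrt(Q)) = 4*(((Q**2 + Q*(-5 + Q)/(-12 + Q)) + 5)*sqrt(Q)) = 4*((5 + Q**2 + Q*(-5 + Q)/(-12 + Q))*sqrt(Q)) = 4*(sqrt(Q)*(5 + Q**2 + Q*(-5 + Q)/(-12 + Q))) = 4*sqrt(Q)*(5 + Q**2 + Q*(-5 + Q)/(-12 + Q)))
L(-15) + 36530 = 4*sqrt(-15)*(-60 + (-15)**3 - 11*(-15)**2)/(-12 - 15) + 36530 = 4*(I*sqrt(15))*(-60 - 3375 - 11*225)/(-27) + 36530 = 4*(I*sqrt(15))*(-1/27)*(-60 - 3375 - 2475) + 36530 = 4*(I*sqrt(15))*(-1/27)*(-5910) + 36530 = 7880*I*sqrt(15)/9 + 36530 = 36530 + 7880*I*sqrt(15)/9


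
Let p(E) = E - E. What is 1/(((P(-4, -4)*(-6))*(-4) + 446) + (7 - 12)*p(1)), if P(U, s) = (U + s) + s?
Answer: 1/158 ≈ 0.0063291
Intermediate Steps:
p(E) = 0
P(U, s) = U + 2*s
1/(((P(-4, -4)*(-6))*(-4) + 446) + (7 - 12)*p(1)) = 1/((((-4 + 2*(-4))*(-6))*(-4) + 446) + (7 - 12)*0) = 1/((((-4 - 8)*(-6))*(-4) + 446) - 5*0) = 1/((-12*(-6)*(-4) + 446) + 0) = 1/((72*(-4) + 446) + 0) = 1/((-288 + 446) + 0) = 1/(158 + 0) = 1/158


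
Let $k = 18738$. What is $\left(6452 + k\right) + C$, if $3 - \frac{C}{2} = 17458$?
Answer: $-9720$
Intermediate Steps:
$C = -34910$ ($C = 6 - 34916 = -34910$)
$\left(6452 + k\right) + C = \left(6452 + 18738\right) - 34910 = 25190 - 34910 = -9720$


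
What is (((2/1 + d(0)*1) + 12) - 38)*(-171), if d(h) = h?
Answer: 4104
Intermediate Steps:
(((2/1 + d(0)*1) + 12) - 38)*(-171) = (((2/1 + 0*1) + 12) - 38)*(-171) = (((2*1 + 0) + 12) - 38)*(-171) = (((2 + 0) + 12) - 38)*(-171) = ((2 + 12) - 38)*(-171) = (14 - 38)*(-171) = -24*(-171) = 4104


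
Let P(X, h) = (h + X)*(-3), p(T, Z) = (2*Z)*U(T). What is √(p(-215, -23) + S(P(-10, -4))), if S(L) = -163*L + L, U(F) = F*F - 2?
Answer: I*√2133062 ≈ 1460.5*I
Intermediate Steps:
U(F) = -2 + F² (U(F) = F² - 2 = -2 + F²)
p(T, Z) = 2*Z*(-2 + T²) (p(T, Z) = (2*Z)*(-2 + T²) = 2*Z*(-2 + T²))
P(X, h) = -3*X - 3*h (P(X, h) = (X + h)*(-3) = -3*X - 3*h)
S(L) = -162*L
√(p(-215, -23) + S(P(-10, -4))) = √(2*(-23)*(-2 + (-215)²) - 162*(-3*(-10) - 3*(-4))) = √(2*(-23)*(-2 + 46225) - 162*(30 + 12)) = √(2*(-23)*46223 - 162*42) = √(-2126258 - 6804) = √(-2133062) = I*√2133062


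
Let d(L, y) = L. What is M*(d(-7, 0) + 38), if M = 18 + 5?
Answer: 713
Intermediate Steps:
M = 23
M*(d(-7, 0) + 38) = 23*(-7 + 38) = 23*31 = 713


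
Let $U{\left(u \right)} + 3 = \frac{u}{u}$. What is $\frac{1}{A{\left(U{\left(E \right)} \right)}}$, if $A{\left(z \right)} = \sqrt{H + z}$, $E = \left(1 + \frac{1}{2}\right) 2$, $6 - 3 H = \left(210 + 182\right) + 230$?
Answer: $- \frac{i \sqrt{1866}}{622} \approx - 0.069449 i$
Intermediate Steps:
$H = - \frac{616}{3}$ ($H = 2 - \frac{\left(210 + 182\right) + 230}{3} = 2 - \frac{392 + 230}{3} = 2 - \frac{622}{3} = - \frac{616}{3} \approx -205.33$)
$E = 3$ ($E = \left(1 + \frac{1}{2}\right) 2 = \frac{3}{2} \cdot 2 = 3$)
$U{\left(u \right)} = -2$ ($U{\left(u \right)} = -3 + \frac{u}{u} = -3 + 1 = -2$)
$A{\left(z \right)} = \sqrt{- \frac{616}{3} + z}$
$\frac{1}{A{\left(U{\left(E \right)} \right)}} = \frac{1}{\frac{1}{3} \sqrt{-1848 + 9 \left(-2\right)}} = \frac{1}{\frac{1}{3} \sqrt{-1848 - 18}} = \frac{1}{\frac{1}{3} \sqrt{-1866}} = \frac{1}{\frac{1}{3} i \sqrt{1866}} = - \frac{i \sqrt{1866}}{622}$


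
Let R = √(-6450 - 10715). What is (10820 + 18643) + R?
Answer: 29463 + I*√17165 ≈ 29463.0 + 131.02*I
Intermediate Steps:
R = I*√17165 (R = √(-17165) = I*√17165 ≈ 131.02*I)
(10820 + 18643) + R = (10820 + 18643) + I*√17165 = 29463 + I*√17165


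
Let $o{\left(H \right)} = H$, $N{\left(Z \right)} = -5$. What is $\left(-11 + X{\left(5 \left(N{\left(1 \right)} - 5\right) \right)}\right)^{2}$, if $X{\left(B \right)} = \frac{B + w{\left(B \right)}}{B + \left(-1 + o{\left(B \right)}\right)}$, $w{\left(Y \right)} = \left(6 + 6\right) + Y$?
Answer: $\frac{1046529}{10201} \approx 102.59$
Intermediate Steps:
$w{\left(Y \right)} = 12 + Y$
$X{\left(B \right)} = \frac{12 + 2 B}{-1 + 2 B}$ ($X{\left(B \right)} = \frac{B + \left(12 + B\right)}{B + \left(-1 + B\right)} = \frac{12 + 2 B}{-1 + 2 B}$)
$\left(-11 + X{\left(5 \left(N{\left(1 \right)} - 5\right) \right)}\right)^{2} = \left(-11 + \frac{2 \left(6 + 5 \left(-5 - 5\right)\right)}{-1 + 2 \cdot 5 \left(-5 - 5\right)}\right)^{2} = \left(-11 + \frac{2 \left(6 + 5 \left(-10\right)\right)}{-1 + 2 \cdot 5 \left(-10\right)}\right)^{2} = \left(-11 + \frac{2 \left(6 - 50\right)}{-1 + 2 \left(-50\right)}\right)^{2} = \left(-11 + 2 \frac{1}{-1 - 100} \left(-44\right)\right)^{2} = \left(-11 + 2 \frac{1}{-101} \left(-44\right)\right)^{2} = \left(-11 + 2 \left(- \frac{1}{101}\right) \left(-44\right)\right)^{2} = \left(-11 + \frac{88}{101}\right)^{2} = \left(- \frac{1023}{101}\right)^{2} = \frac{1046529}{10201}$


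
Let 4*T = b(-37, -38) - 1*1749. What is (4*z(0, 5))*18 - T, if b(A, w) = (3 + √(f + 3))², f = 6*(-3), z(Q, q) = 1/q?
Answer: 9063/20 - 3*I*√15/2 ≈ 453.15 - 5.8095*I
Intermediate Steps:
f = -18
b(A, w) = (3 + I*√15)² (b(A, w) = (3 + √(-18 + 3))² = (3 + √(-15))² = (3 + I*√15)²)
T = -1749/4 + (3 + I*√15)²/4 (T = ((3 + I*√15)² - 1*1749)/4 = ((3 + I*√15)² - 1749)/4 = (-1749 + (3 + I*√15)²)/4 = -1749/4 + (3 + I*√15)²/4 ≈ -438.75 + 5.8095*I)
(4*z(0, 5))*18 - T = (4/5)*18 - (-1755/4 + 3*I*√15/2) = (4*(⅕))*18 + (1755/4 - 3*I*√15/2) = (⅘)*18 + (1755/4 - 3*I*√15/2) = 72/5 + (1755/4 - 3*I*√15/2) = 9063/20 - 3*I*√15/2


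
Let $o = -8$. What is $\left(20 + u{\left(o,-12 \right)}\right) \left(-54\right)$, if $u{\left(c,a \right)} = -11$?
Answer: $-486$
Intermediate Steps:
$\left(20 + u{\left(o,-12 \right)}\right) \left(-54\right) = \left(20 - 11\right) \left(-54\right) = 9 \left(-54\right) = -486$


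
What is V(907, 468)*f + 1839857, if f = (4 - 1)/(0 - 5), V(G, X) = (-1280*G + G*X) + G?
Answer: 11406016/5 ≈ 2.2812e+6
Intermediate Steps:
V(G, X) = -1279*G + G*X
f = -3/5 (f = 3/(-5) = 3*(-1/5) = -3/5 ≈ -0.60000)
V(907, 468)*f + 1839857 = (907*(-1279 + 468))*(-3/5) + 1839857 = (907*(-811))*(-3/5) + 1839857 = -735577*(-3/5) + 1839857 = 2206731/5 + 1839857 = 11406016/5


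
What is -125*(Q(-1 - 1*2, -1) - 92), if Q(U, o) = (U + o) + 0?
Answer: 12000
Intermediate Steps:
Q(U, o) = U + o
-125*(Q(-1 - 1*2, -1) - 92) = -125*(((-1 - 1*2) - 1) - 92) = -125*(((-1 - 2) - 1) - 92) = -125*((-3 - 1) - 92) = -125*(-4 - 92) = -125*(-96) = 12000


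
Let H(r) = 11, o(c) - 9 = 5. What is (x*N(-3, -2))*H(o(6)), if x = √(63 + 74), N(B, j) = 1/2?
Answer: 11*√137/2 ≈ 64.376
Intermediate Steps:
N(B, j) = ½
o(c) = 14 (o(c) = 9 + 5 = 14)
x = √137 ≈ 11.705
(x*N(-3, -2))*H(o(6)) = (√137*(½))*11 = (√137/2)*11 = 11*√137/2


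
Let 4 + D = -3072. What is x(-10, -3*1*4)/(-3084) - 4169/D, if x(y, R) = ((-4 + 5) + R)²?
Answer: 1560625/1185798 ≈ 1.3161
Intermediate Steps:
D = -3076 (D = -4 - 3072 = -3076)
x(y, R) = (1 + R)²
x(-10, -3*1*4)/(-3084) - 4169/D = (1 - 3*1*4)²/(-3084) - 4169/(-3076) = (1 - 3*4)²*(-1/3084) - 4169*(-1/3076) = (1 - 12)²*(-1/3084) + 4169/3076 = (-11)²*(-1/3084) + 4169/3076 = 121*(-1/3084) + 4169/3076 = -121/3084 + 4169/3076 = 1560625/1185798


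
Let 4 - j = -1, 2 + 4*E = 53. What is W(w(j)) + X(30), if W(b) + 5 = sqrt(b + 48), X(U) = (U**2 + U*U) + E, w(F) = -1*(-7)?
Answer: 7231/4 + sqrt(55) ≈ 1815.2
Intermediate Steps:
E = 51/4 (E = -1/2 + (1/4)*53 = -1/2 + 53/4 = 51/4 ≈ 12.750)
j = 5 (j = 4 - 1*(-1) = 4 + 1 = 5)
w(F) = 7
X(U) = 51/4 + 2*U**2 (X(U) = (U**2 + U*U) + 51/4 = (U**2 + U**2) + 51/4 = 2*U**2 + 51/4 = 51/4 + 2*U**2)
W(b) = -5 + sqrt(48 + b) (W(b) = -5 + sqrt(b + 48) = -5 + sqrt(48 + b))
W(w(j)) + X(30) = (-5 + sqrt(48 + 7)) + (51/4 + 2*30**2) = (-5 + sqrt(55)) + (51/4 + 2*900) = (-5 + sqrt(55)) + (51/4 + 1800) = (-5 + sqrt(55)) + 7251/4 = 7231/4 + sqrt(55)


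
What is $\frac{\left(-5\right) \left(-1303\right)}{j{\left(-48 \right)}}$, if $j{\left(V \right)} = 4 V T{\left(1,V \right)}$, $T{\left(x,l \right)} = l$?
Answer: $\frac{6515}{9216} \approx 0.70692$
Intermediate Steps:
$j{\left(V \right)} = 4 V^{2}$ ($j{\left(V \right)} = 4 V V = 4 V^{2}$)
$\frac{\left(-5\right) \left(-1303\right)}{j{\left(-48 \right)}} = \frac{\left(-5\right) \left(-1303\right)}{4 \left(-48\right)^{2}} = \frac{6515}{4 \cdot 2304} = \frac{6515}{9216}$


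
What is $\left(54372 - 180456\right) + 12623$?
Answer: $-113461$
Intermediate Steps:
$\left(54372 - 180456\right) + 12623 = -126084 + 12623 = -113461$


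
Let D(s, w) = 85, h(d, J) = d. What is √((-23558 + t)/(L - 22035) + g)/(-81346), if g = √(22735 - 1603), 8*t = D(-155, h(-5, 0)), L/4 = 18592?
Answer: -√(-19716876414 + 262919317344*√587)/17028320872 ≈ -0.00014799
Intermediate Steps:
L = 74368 (L = 4*18592 = 74368)
t = 85/8 (t = (⅛)*85 = 85/8 ≈ 10.625)
g = 6*√587 (g = √21132 = 6*√587 ≈ 145.37)
√((-23558 + t)/(L - 22035) + g)/(-81346) = √((-23558 + 85/8)/(74368 - 22035) + 6*√587)/(-81346) = √(-188379/8/52333 + 6*√587)*(-1/81346) = √(-188379/8*1/52333 + 6*√587)*(-1/81346) = √(-188379/418664 + 6*√587)*(-1/81346) = -√(-188379/418664 + 6*√587)/81346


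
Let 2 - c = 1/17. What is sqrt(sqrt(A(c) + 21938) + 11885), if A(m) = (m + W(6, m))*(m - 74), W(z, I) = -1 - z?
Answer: sqrt(3434765 + 34*sqrt(1611358))/17 ≈ 109.70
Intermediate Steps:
c = 33/17 (c = 2 - 1/17 = 33/17 ≈ 1.9412)
A(m) = (-74 + m)*(-7 + m) (A(m) = (m + (-1 - 1*6))*(m - 74) = (m + (-1 - 6))*(-74 + m) = (m - 7)*(-74 + m) = (-7 + m)*(-74 + m) = (-74 + m)*(-7 + m))
sqrt(sqrt(A(c) + 21938) + 11885) = sqrt(sqrt((518 + (33/17)**2 - 81*33/17) + 21938) + 11885) = sqrt(sqrt((518 + 1089/289 - 2673/17) + 21938) + 11885) = sqrt(sqrt(105350/289 + 21938) + 11885) = sqrt(sqrt(6445432/289) + 11885) = sqrt(2*sqrt(1611358)/17 + 11885) = sqrt(11885 + 2*sqrt(1611358)/17)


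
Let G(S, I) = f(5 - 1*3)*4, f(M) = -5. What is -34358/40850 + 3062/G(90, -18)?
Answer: -6288493/40850 ≈ -153.94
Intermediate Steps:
G(S, I) = -20 (G(S, I) = -5*4 = -20)
-34358/40850 + 3062/G(90, -18) = -34358/40850 + 3062/(-20) = -34358*1/40850 + 3062*(-1/20) = -17179/20425 - 1531/10 = -6288493/40850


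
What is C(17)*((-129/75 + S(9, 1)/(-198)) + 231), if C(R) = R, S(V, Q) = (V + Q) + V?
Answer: 19285837/4950 ≈ 3896.1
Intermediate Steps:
S(V, Q) = Q + 2*V (S(V, Q) = (Q + V) + V = Q + 2*V)
C(17)*((-129/75 + S(9, 1)/(-198)) + 231) = 17*((-129/75 + (1 + 2*9)/(-198)) + 231) = 17*((-129*1/75 + (1 + 18)*(-1/198)) + 231) = 17*((-43/25 + 19*(-1/198)) + 231) = 17*((-43/25 - 19/198) + 231) = 17*(-8989/4950 + 231) = 17*(1134461/4950) = 19285837/4950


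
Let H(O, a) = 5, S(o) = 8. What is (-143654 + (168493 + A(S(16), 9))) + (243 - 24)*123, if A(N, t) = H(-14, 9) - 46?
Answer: 51735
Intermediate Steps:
A(N, t) = -41 (A(N, t) = 5 - 46 = -41)
(-143654 + (168493 + A(S(16), 9))) + (243 - 24)*123 = (-143654 + (168493 - 41)) + (243 - 24)*123 = (-143654 + 168452) + 219*123 = 24798 + 26937 = 51735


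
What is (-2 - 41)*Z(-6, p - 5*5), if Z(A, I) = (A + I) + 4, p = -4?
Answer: 1333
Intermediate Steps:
Z(A, I) = 4 + A + I
(-2 - 41)*Z(-6, p - 5*5) = (-2 - 41)*(4 - 6 + (-4 - 5*5)) = -43*(4 - 6 + (-4 - 25)) = -43*(4 - 6 - 29) = -43*(-31) = 1333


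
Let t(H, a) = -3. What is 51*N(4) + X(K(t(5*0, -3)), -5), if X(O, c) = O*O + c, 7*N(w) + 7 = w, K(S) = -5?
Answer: -13/7 ≈ -1.8571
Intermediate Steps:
N(w) = -1 + w/7
X(O, c) = c + O² (X(O, c) = O² + c = c + O²)
51*N(4) + X(K(t(5*0, -3)), -5) = 51*(-1 + (⅐)*4) + (-5 + (-5)²) = 51*(-1 + 4/7) + (-5 + 25) = 51*(-3/7) + 20 = -153/7 + 20 = -13/7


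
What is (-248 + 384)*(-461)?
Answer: -62696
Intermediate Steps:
(-248 + 384)*(-461) = 136*(-461) = -62696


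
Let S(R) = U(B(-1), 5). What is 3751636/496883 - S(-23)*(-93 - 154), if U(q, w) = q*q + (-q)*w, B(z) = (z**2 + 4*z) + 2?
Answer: 740132242/496883 ≈ 1489.6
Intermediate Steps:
B(z) = 2 + z**2 + 4*z
U(q, w) = q**2 - q*w
S(R) = 6 (S(R) = (2 + (-1)**2 + 4*(-1))*((2 + (-1)**2 + 4*(-1)) - 1*5) = (2 + 1 - 4)*((2 + 1 - 4) - 5) = -(-1 - 5) = -1*(-6) = 6)
3751636/496883 - S(-23)*(-93 - 154) = 3751636/496883 - 6*(-93 - 154) = 3751636*(1/496883) - 6*(-247) = 3751636/496883 - 1*(-1482) = 3751636/496883 + 1482 = 740132242/496883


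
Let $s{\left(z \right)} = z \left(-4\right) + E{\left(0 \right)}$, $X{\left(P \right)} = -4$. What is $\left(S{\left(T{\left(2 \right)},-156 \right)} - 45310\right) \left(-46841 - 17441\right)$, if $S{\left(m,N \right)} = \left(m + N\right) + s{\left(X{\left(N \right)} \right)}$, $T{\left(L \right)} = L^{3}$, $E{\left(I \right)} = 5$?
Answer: $2920781234$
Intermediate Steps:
$s{\left(z \right)} = 5 - 4 z$ ($s{\left(z \right)} = z \left(-4\right) + 5 = - 4 z + 5 = 5 - 4 z$)
$S{\left(m,N \right)} = 21 + N + m$ ($S{\left(m,N \right)} = \left(m + N\right) + \left(5 - -16\right) = \left(N + m\right) + \left(5 + 16\right) = \left(N + m\right) + 21 = 21 + N + m$)
$\left(S{\left(T{\left(2 \right)},-156 \right)} - 45310\right) \left(-46841 - 17441\right) = \left(\left(21 - 156 + 2^{3}\right) - 45310\right) \left(-46841 - 17441\right) = \left(\left(21 - 156 + 8\right) - 45310\right) \left(-64282\right) = \left(-127 - 45310\right) \left(-64282\right) = \left(-45437\right) \left(-64282\right) = 2920781234$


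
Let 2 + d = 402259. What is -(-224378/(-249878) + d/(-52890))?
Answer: 44323911113/6608023710 ≈ 6.7076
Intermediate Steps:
d = 402257 (d = -2 + 402259 = 402257)
-(-224378/(-249878) + d/(-52890)) = -(-224378/(-249878) + 402257/(-52890)) = -(-224378*(-1/249878) + 402257*(-1/52890)) = -(112189/124939 - 402257/52890) = -1*(-44323911113/6608023710) = 44323911113/6608023710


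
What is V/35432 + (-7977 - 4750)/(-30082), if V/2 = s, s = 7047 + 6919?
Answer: 69749/57577 ≈ 1.2114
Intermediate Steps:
s = 13966
V = 27932 (V = 2*13966 = 27932)
V/35432 + (-7977 - 4750)/(-30082) = 27932/35432 + (-7977 - 4750)/(-30082) = 27932*(1/35432) - 12727*(-1/30082) = 6983/8858 + 11/26 = 69749/57577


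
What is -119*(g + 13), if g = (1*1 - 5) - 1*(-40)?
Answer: -5831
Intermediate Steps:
g = 36 (g = (1 - 5) + 40 = -4 + 40 = 36)
-119*(g + 13) = -119*(36 + 13) = -119*49 = -5831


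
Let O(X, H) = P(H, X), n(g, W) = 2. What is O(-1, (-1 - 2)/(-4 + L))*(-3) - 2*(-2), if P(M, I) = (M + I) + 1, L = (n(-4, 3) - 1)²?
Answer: 1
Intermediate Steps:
L = 1 (L = (2 - 1)² = 1² = 1)
P(M, I) = 1 + I + M (P(M, I) = (I + M) + 1 = 1 + I + M)
O(X, H) = 1 + H + X (O(X, H) = 1 + X + H = 1 + H + X)
O(-1, (-1 - 2)/(-4 + L))*(-3) - 2*(-2) = (1 + (-1 - 2)/(-4 + 1) - 1)*(-3) - 2*(-2) = (1 - 3/(-3) - 1)*(-3) + 4 = (1 - 3*(-⅓) - 1)*(-3) + 4 = (1 + 1 - 1)*(-3) + 4 = 1*(-3) + 4 = -3 + 4 = 1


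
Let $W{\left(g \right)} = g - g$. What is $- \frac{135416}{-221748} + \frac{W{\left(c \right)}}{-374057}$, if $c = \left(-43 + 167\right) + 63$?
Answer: $\frac{33854}{55437} \approx 0.61067$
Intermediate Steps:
$c = 187$ ($c = 124 + 63 = 187$)
$W{\left(g \right)} = 0$
$- \frac{135416}{-221748} + \frac{W{\left(c \right)}}{-374057} = - \frac{135416}{-221748} + \frac{0}{-374057} = \left(-135416\right) \left(- \frac{1}{221748}\right) + 0 \left(- \frac{1}{374057}\right) = \frac{33854}{55437} + 0 = \frac{33854}{55437}$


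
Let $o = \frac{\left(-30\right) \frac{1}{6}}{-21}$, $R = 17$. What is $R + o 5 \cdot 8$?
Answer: $\frac{557}{21} \approx 26.524$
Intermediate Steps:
$o = \frac{5}{21}$ ($o = \left(-30\right) \frac{1}{6} \left(- \frac{1}{21}\right) = \left(-5\right) \left(- \frac{1}{21}\right) = \frac{5}{21} \approx 0.2381$)
$R + o 5 \cdot 8 = 17 + \frac{5 \cdot 5 \cdot 8}{21} = 17 + \frac{5}{21} \cdot 40 = 17 + \frac{200}{21} = \frac{557}{21}$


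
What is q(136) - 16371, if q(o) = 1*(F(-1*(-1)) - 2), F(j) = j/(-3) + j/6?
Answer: -98239/6 ≈ -16373.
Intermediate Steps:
F(j) = -j/6 (F(j) = j*(-1/3) + j*(1/6) = -j/3 + j/6 = -j/6)
q(o) = -13/6 (q(o) = 1*(-(-1)*(-1)/6 - 2) = 1*(-1/6*1 - 2) = 1*(-1/6 - 2) = 1*(-13/6) = -13/6)
q(136) - 16371 = -13/6 - 16371 = -98239/6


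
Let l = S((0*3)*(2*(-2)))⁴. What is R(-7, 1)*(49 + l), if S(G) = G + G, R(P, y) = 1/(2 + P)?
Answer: -49/5 ≈ -9.8000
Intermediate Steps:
S(G) = 2*G
l = 0 (l = (2*((0*3)*(2*(-2))))⁴ = (2*(0*(-4)))⁴ = (2*0)⁴ = 0⁴ = 0)
R(-7, 1)*(49 + l) = (49 + 0)/(2 - 7) = 49/(-5) = -⅕*49 = -49/5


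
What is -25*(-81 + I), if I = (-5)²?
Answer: 1400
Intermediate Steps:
I = 25
-25*(-81 + I) = -25*(-81 + 25) = -25*(-56) = 1400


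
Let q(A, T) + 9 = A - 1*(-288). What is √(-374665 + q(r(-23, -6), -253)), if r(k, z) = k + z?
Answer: I*√374415 ≈ 611.89*I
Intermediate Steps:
q(A, T) = 279 + A (q(A, T) = -9 + (A - 1*(-288)) = -9 + (A + 288) = -9 + (288 + A) = 279 + A)
√(-374665 + q(r(-23, -6), -253)) = √(-374665 + (279 + (-23 - 6))) = √(-374665 + (279 - 29)) = √(-374665 + 250) = √(-374415) = I*√374415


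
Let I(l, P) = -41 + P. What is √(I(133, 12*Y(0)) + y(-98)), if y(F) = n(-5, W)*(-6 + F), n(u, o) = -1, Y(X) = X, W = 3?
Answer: 3*√7 ≈ 7.9373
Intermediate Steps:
y(F) = 6 - F (y(F) = -(-6 + F) = 6 - F)
√(I(133, 12*Y(0)) + y(-98)) = √((-41 + 12*0) + (6 - 1*(-98))) = √((-41 + 0) + (6 + 98)) = √(-41 + 104) = √63 = 3*√7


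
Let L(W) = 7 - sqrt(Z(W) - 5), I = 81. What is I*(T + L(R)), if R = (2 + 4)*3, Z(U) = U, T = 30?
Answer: 2997 - 81*sqrt(13) ≈ 2704.9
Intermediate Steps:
R = 18 (R = 6*3 = 18)
L(W) = 7 - sqrt(-5 + W) (L(W) = 7 - sqrt(W - 5) = 7 - sqrt(-5 + W))
I*(T + L(R)) = 81*(30 + (7 - sqrt(-5 + 18))) = 81*(30 + (7 - sqrt(13))) = 81*(37 - sqrt(13)) = 2997 - 81*sqrt(13)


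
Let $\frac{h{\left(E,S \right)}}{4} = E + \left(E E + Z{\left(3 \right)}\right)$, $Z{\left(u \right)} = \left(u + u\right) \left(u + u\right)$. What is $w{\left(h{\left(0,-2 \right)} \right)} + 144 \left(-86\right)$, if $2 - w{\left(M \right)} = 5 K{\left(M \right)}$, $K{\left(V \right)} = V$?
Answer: $-13102$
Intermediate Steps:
$Z{\left(u \right)} = 4 u^{2}$ ($Z{\left(u \right)} = 2 u 2 u = 4 u^{2}$)
$h{\left(E,S \right)} = 144 + 4 E + 4 E^{2}$ ($h{\left(E,S \right)} = 4 \left(E + \left(E E + 4 \cdot 3^{2}\right)\right) = 4 \left(E + \left(E^{2} + 4 \cdot 9\right)\right) = 4 \left(E + \left(E^{2} + 36\right)\right) = 4 \left(E + \left(36 + E^{2}\right)\right) = 4 \left(36 + E + E^{2}\right) = 144 + 4 E + 4 E^{2}$)
$w{\left(M \right)} = 2 - 5 M$
$w{\left(h{\left(0,-2 \right)} \right)} + 144 \left(-86\right) = \left(2 - 5 \left(144 + 4 \cdot 0 + 4 \cdot 0^{2}\right)\right) + 144 \left(-86\right) = \left(2 - 5 \left(144 + 0 + 4 \cdot 0\right)\right) - 12384 = \left(2 - 5 \left(144 + 0 + 0\right)\right) - 12384 = \left(2 - 720\right) - 12384 = -718 - 12384 = -13102$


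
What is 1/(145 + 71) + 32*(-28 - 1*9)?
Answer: -255743/216 ≈ -1184.0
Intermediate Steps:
1/(145 + 71) + 32*(-28 - 1*9) = 1/216 + 32*(-28 - 9) = 1/216 + 32*(-37) = 1/216 - 1184 = -255743/216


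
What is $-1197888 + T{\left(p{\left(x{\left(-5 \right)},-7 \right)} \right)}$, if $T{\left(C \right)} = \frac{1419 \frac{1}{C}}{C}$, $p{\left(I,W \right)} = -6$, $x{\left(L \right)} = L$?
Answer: $- \frac{14374183}{12} \approx -1.1978 \cdot 10^{6}$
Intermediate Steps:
$T{\left(C \right)} = \frac{1419}{C^{2}}$
$-1197888 + T{\left(p{\left(x{\left(-5 \right)},-7 \right)} \right)} = -1197888 + \frac{1419}{36} = -1197888 + 1419 \cdot \frac{1}{36} = -1197888 + \frac{473}{12} = - \frac{14374183}{12}$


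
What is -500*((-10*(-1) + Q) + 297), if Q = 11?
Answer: -159000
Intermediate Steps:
-500*((-10*(-1) + Q) + 297) = -500*((-10*(-1) + 11) + 297) = -500*((10 + 11) + 297) = -500*(21 + 297) = -500*318 = -159000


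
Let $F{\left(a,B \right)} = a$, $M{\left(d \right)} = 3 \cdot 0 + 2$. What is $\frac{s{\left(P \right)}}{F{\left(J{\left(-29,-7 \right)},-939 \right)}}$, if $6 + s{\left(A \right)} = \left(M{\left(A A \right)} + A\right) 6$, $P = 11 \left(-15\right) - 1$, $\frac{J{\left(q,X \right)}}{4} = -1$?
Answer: $\frac{495}{2} \approx 247.5$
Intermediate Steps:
$M{\left(d \right)} = 2$ ($M{\left(d \right)} = 0 + 2 = 2$)
$J{\left(q,X \right)} = -4$ ($J{\left(q,X \right)} = 4 \left(-1\right) = -4$)
$P = -166$ ($P = -165 - 1 = -166$)
$s{\left(A \right)} = 6 + 6 A$ ($s{\left(A \right)} = -6 + \left(2 + A\right) 6 = -6 + \left(12 + 6 A\right) = 6 + 6 A$)
$\frac{s{\left(P \right)}}{F{\left(J{\left(-29,-7 \right)},-939 \right)}} = \frac{6 + 6 \left(-166\right)}{-4} = \left(6 - 996\right) \left(- \frac{1}{4}\right) = \left(-990\right) \left(- \frac{1}{4}\right) = \frac{495}{2}$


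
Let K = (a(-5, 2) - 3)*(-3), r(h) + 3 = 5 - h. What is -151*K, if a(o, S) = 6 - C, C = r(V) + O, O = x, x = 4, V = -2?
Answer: -2265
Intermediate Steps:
r(h) = 2 - h (r(h) = -3 + (5 - h) = 2 - h)
O = 4
C = 8 (C = (2 - 1*(-2)) + 4 = (2 + 2) + 4 = 4 + 4 = 8)
a(o, S) = -2 (a(o, S) = 6 - 1*8 = 6 - 8 = -2)
K = 15 (K = (-2 - 3)*(-3) = -5*(-3) = 15)
-151*K = -151*15 = -2265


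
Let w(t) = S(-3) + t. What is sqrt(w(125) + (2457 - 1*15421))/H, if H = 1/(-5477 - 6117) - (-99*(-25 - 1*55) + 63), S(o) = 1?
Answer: -11594*I*sqrt(262)/13222129 ≈ -0.014193*I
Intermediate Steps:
w(t) = 1 + t
H = -92554903/11594 (H = 1/(-11594) - (-99*(-25 - 55) + 63) = -1/11594 - (-99*(-80) + 63) = -1/11594 - (7920 + 63) = -1/11594 - 1*7983 = -1/11594 - 7983 = -92554903/11594 ≈ -7983.0)
sqrt(w(125) + (2457 - 1*15421))/H = sqrt((1 + 125) + (2457 - 1*15421))/(-92554903/11594) = sqrt(126 + (2457 - 15421))*(-11594/92554903) = sqrt(126 - 12964)*(-11594/92554903) = sqrt(-12838)*(-11594/92554903) = (7*I*sqrt(262))*(-11594/92554903) = -11594*I*sqrt(262)/13222129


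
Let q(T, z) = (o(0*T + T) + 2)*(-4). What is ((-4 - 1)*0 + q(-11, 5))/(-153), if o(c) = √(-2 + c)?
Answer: 8/153 + 4*I*√13/153 ≈ 0.052288 + 0.094263*I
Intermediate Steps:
q(T, z) = -8 - 4*√(-2 + T) (q(T, z) = (√(-2 + (0*T + T)) + 2)*(-4) = (√(-2 + (0 + T)) + 2)*(-4) = (√(-2 + T) + 2)*(-4) = (2 + √(-2 + T))*(-4) = -8 - 4*√(-2 + T))
((-4 - 1)*0 + q(-11, 5))/(-153) = ((-4 - 1)*0 + (-8 - 4*√(-2 - 11)))/(-153) = (-5*0 + (-8 - 4*I*√13))*(-1/153) = (0 + (-8 - 4*I*√13))*(-1/153) = (-8 - 4*I*√13)*(-1/153) = 8/153 + 4*I*√13/153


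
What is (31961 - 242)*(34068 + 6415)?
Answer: 1284080277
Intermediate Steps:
(31961 - 242)*(34068 + 6415) = 31719*40483 = 1284080277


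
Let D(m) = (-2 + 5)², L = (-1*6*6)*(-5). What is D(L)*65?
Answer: 585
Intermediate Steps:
L = 180 (L = -6*6*(-5) = -36*(-5) = 180)
D(m) = 9 (D(m) = 3² = 9)
D(L)*65 = 9*65 = 585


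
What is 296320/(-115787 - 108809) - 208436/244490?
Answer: -14907646082/6863934505 ≈ -2.1719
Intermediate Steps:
296320/(-115787 - 108809) - 208436/244490 = 296320/(-224596) - 208436*1/244490 = 296320*(-1/224596) - 104218/122245 = -74080/56149 - 104218/122245 = -14907646082/6863934505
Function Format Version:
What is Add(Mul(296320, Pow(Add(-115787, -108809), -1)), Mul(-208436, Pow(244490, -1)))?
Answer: Rational(-14907646082, 6863934505) ≈ -2.1719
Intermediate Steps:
Add(Mul(296320, Pow(Add(-115787, -108809), -1)), Mul(-208436, Pow(244490, -1))) = Add(Mul(296320, Pow(-224596, -1)), Mul(-208436, Rational(1, 244490))) = Add(Mul(296320, Rational(-1, 224596)), Rational(-104218, 122245)) = Add(Rational(-74080, 56149), Rational(-104218, 122245)) = Rational(-14907646082, 6863934505)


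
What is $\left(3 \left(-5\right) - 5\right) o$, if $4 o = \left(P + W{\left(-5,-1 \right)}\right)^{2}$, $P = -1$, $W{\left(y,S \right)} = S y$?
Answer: $-80$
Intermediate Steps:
$o = 4$ ($o = \frac{\left(-1 - -5\right)^{2}}{4} = \frac{\left(-1 + 5\right)^{2}}{4} = \frac{4^{2}}{4} = \frac{1}{4} \cdot 16 = 4$)
$\left(3 \left(-5\right) - 5\right) o = \left(3 \left(-5\right) - 5\right) 4 = \left(-15 - 5\right) 4 = \left(-20\right) 4 = -80$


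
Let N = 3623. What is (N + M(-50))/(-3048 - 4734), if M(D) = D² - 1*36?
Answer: -2029/2594 ≈ -0.78219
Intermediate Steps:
M(D) = -36 + D² (M(D) = D² - 36 = -36 + D²)
(N + M(-50))/(-3048 - 4734) = (3623 + (-36 + (-50)²))/(-3048 - 4734) = (3623 + (-36 + 2500))/(-7782) = (3623 + 2464)*(-1/7782) = 6087*(-1/7782) = -2029/2594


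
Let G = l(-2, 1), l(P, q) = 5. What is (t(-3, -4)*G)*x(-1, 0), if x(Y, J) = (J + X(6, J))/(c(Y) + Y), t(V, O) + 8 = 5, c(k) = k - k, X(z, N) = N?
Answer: 0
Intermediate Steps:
c(k) = 0
t(V, O) = -3 (t(V, O) = -8 + 5 = -3)
G = 5
x(Y, J) = 2*J/Y (x(Y, J) = (J + J)/(0 + Y) = (2*J)/Y = 2*J/Y)
(t(-3, -4)*G)*x(-1, 0) = (-3*5)*(2*0/(-1)) = -30*0*(-1) = -15*0 = 0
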